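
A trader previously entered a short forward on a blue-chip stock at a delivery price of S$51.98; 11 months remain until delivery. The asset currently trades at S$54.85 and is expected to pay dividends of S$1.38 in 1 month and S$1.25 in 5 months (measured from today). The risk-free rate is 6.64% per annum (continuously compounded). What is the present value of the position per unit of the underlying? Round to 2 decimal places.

PV(remaining dividends) I = 1.38·e^(−0.0664·1/12) + 1.25·e^(−0.0664·5/12) = 2.5883
Current forward F = (S − I)·e^(rT) = (54.85 − 2.5883)·e^(0.0664·11/12) = 52.2617 × 1.062757 = 55.5415
Value (long) = (F − K)·e^(−rT) = (55.5415 − 51.98) × 0.940949 = 3.3512
Short position value = −(long value) = -S$3.35

-S$3.35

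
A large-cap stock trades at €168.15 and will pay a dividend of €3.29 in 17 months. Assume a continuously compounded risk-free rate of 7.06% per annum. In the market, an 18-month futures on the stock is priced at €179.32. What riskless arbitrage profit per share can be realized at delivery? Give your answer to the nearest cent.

PV(dividends) I = 3.29·e^(−0.0706·17/12) = 2.9769
Fair futures F* = (S − I)·e^(rT) = (168.15 − 2.9769)·e^0.105900 = 165.1731 × 1.111711 = 183.6248
Market €179.32 < fair 183.6248: forward underpriced → reverse cash-and-carry (short the stock, invest proceeds at r, pay the dividends, go long the forward).
Profit at T = |F_mkt − F*| = |179.32 − 183.6248| = €4.30 per share

€4.30 per share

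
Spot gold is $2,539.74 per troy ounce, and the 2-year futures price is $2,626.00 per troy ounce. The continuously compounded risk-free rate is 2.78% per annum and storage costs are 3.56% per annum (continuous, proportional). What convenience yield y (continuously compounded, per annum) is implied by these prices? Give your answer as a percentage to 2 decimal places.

F = S·e^((r+u−y)T) ⇒ (r+u−y) = ln(F/S)/T
ln(2626.00/2539.74) = 0.033400; /T ⇒ 0.016700
y = r + u − ln(F/S)/T = 0.0278 + 0.0356 − 0.016700 = 0.046700
y = 4.67%

4.67%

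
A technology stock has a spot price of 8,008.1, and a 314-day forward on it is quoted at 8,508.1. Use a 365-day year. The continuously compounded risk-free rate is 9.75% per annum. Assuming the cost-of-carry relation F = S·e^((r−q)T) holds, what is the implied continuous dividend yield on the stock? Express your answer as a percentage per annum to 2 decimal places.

2.71%

From F = S·e^((r−q)T): (r − q) = ln(F/S)/T
ln(8508.1/8008.1) = ln(1.062437) = 0.060565
(r − q) = 0.060565 / (314/365) = 0.070402
q = r − ln(F/S)/T = 0.0975 − 0.070402 = 0.027098
q = 2.71%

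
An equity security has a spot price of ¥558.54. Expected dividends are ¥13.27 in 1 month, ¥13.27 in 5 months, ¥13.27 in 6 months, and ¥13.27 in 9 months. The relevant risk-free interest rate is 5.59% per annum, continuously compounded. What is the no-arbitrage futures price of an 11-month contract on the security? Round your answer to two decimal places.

PV(dividends) I = 13.27·e^(−0.0559·1/12) + 13.27·e^(−0.0559·5/12) + 13.27·e^(−0.0559·6/12) + 13.27·e^(−0.0559·9/12)
I = 13.2083 + 12.9645 + 12.9042 + 12.7252 = 51.8022
F = (S − I)·e^(rT) = (558.54 − 51.8022) · e^(0.0559·11/12)
= 506.7378 · e^0.051242 = 506.7378 × 1.052578 = ¥533.38

¥533.38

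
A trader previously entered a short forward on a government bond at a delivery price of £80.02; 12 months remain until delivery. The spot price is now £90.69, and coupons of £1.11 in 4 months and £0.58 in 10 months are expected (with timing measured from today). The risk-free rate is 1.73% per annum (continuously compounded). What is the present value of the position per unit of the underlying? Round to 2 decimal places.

-£10.37

PV(remaining coupons) I = 1.11·e^(−0.0173·4/12) + 0.58·e^(−0.0173·10/12) = 1.6753
Current forward F = (S − I)·e^(rT) = (90.69 − 1.6753)·e^(0.0173·12/12) = 89.0147 × 1.017451 = 90.5681
Value (long) = (F − K)·e^(−rT) = (90.5681 − 80.02) × 0.982849 = 10.3672
Short position value = −(long value) = -£10.37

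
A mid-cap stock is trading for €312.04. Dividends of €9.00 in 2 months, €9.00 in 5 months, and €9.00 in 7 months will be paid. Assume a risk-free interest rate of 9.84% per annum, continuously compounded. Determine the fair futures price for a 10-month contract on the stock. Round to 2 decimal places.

€310.49

PV(dividends) I = 9.00·e^(−0.0984·2/12) + 9.00·e^(−0.0984·5/12) + 9.00·e^(−0.0984·7/12)
I = 8.8536 + 8.6385 + 8.4979 = 25.9900
F = (S − I)·e^(rT) = (312.04 − 25.9900) · e^(0.0984·10/12)
= 286.0500 · e^0.082000 = 286.0500 × 1.085456 = €310.49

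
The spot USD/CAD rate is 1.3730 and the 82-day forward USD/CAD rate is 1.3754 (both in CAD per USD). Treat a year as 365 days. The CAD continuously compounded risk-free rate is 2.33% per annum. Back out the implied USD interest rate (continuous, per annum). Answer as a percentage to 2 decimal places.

F = S·e^((r_CAD − r_USD)T) ⇒ r_USD = r_CAD − ln(F/S)/T
ln(1.3754/1.3730) = 0.001746; /(82/365) = 0.007772
r_USD = 0.0233 − 0.007772 = 0.015528
r_USD = 1.55%

1.55%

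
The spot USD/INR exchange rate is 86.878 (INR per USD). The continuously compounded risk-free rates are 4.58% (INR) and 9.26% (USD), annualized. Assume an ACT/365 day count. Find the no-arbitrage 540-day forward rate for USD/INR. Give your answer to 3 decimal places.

81.066

F = S·e^((r_INR − r_USD)T) = 86.878 · e^((0.0458 − 0.0926) × 540/365)
= 86.878 · e^-0.069238 = 86.878 × 0.933105
F = 81.066 INR per USD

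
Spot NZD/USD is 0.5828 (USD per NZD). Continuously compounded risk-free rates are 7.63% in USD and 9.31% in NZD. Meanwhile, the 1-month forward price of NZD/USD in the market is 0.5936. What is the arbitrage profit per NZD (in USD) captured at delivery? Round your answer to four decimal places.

Fair forward: F* = S·e^(carry·T), with carry = (r_USD − r_NZD) = 0.0763 − 0.0931 = -0.0168
F* = 0.5828 · e^(-0.0168 × 1/12) = 0.5828 · e^-0.001400 = 0.5828 × 0.998601 = 0.5820
Market 0.5936 > fair 0.5820: forward overpriced → cash-and-carry (buy spot, short the forward).
At maturity, profit = |F_mkt − F*| = |0.5936 − 0.5820| = 0.0116 per NZD (in USD)

0.0116 per NZD (in USD)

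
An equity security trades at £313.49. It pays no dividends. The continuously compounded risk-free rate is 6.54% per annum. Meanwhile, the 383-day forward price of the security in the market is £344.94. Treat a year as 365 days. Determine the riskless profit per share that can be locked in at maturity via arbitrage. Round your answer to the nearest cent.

£9.18 per share

Fair forward: F* = S·e^(carry·T), with carry = r = 0.0654
F* = 313.49 · e^(0.0654 × 383/365) = 313.49 · e^0.068625 = 313.49 × 1.071034 = £335.7584
Market £344.94 > fair £335.7584: forward overpriced → cash-and-carry (buy spot, short the forward).
At maturity, profit = |F_mkt − F*| = |344.94 − 335.7584| = £9.18 per share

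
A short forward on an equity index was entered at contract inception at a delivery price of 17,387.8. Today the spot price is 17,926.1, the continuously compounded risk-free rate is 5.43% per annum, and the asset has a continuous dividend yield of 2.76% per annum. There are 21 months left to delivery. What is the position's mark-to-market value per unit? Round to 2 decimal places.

Current fair forward for the remaining 21 months: F = S·e^((r − q)·T), (r − q) = 0.0543 − 0.0276 = 0.0267
F = 17926.1 · e^(0.0267 × 21/12) = 17926.1 × 1.04783382 = 18783.5738
Value of long forward = (F − K)·e^(−rT) = (18783.5738 − 17387.8) · e^(−0.0543·21/12)
= 1395.7738 × 0.90935020 = 1269.25
Short position value = −(long value) = -1269.25

-1269.25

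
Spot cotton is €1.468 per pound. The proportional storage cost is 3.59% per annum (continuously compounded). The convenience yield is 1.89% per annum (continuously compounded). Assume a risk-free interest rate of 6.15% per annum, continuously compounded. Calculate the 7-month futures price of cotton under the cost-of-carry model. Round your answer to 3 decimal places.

Net carry = r + u − y = 0.0615 + 0.0359 − 0.0189 = 0.0785
F = S·e^((r+u−y)T) = 1.468 · e^(0.0785 × 7/12) = 1.468 · e^0.045792
= 1.468 × 1.046857 = €1.537 per pound

€1.537 per pound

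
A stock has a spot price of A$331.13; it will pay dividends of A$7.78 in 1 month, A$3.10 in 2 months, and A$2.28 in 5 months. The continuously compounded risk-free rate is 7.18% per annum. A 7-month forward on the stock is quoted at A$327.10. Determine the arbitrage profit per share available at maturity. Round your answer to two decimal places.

A$4.63 per share

PV(dividends) I = 7.78·e^(−0.0718·1/12) + 3.10·e^(−0.0718·2/12) + 2.28·e^(−0.0718·5/12) = 13.0095
Fair forward F* = (S − I)·e^(rT) = (331.13 − 13.0095)·e^0.041883 = 318.1205 × 1.042772 = 331.7272
Market A$327.10 < fair 331.7272: forward underpriced → reverse cash-and-carry (short the stock, invest proceeds at r, pay the dividends, go long the forward).
Profit at T = |F_mkt − F*| = |327.10 − 331.7272| = A$4.63 per share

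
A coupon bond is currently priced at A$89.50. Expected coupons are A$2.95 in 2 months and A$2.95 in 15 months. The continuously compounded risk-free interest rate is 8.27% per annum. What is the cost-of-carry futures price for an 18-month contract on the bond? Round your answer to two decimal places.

A$95.01

PV(coupons) I = 2.95·e^(−0.0827·2/12) + 2.95·e^(−0.0827·15/12)
I = 2.9096 + 2.6603 = 5.5699
F = (S − I)·e^(rT) = (89.50 − 5.5699) · e^(0.0827·18/12)
= 83.9301 · e^0.124050 = 83.9301 × 1.132072 = A$95.01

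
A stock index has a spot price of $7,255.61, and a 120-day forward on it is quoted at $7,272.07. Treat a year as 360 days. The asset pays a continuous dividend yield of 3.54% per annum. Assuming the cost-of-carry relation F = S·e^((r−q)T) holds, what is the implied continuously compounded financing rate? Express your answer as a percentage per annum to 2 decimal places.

4.22%

From F = S·e^((r−q)T): (r − q) = ln(F/S)/T
ln(7272.07/7255.61) = ln(1.002269) = 0.002266
(r − q) = 0.002266 / (120/360) = 0.006798
r = ln(F/S)/T + q = 0.006798 + 0.0354 = 0.042198
r = 4.22%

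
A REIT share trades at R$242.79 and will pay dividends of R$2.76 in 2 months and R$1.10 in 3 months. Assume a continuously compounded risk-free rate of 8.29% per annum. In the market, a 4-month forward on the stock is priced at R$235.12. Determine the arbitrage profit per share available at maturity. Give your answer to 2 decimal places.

PV(dividends) I = 2.76·e^(−0.0829·2/12) + 1.10·e^(−0.0829·3/12) = 3.7996
Fair forward F* = (S − I)·e^(rT) = (242.79 − 3.7996)·e^0.027633 = 238.9904 × 1.028018 = 245.6864
Market R$235.12 < fair 245.6864: forward underpriced → reverse cash-and-carry (short the stock, invest proceeds at r, pay the dividends, go long the forward).
Profit at T = |F_mkt − F*| = |235.12 − 245.6864| = R$10.57 per share

R$10.57 per share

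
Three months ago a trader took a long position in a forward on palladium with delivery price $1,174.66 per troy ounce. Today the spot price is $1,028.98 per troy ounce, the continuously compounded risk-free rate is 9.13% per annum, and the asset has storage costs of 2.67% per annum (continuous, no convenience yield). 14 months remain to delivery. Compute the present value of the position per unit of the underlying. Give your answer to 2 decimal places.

Current fair forward for the remaining 14 months: F = S·e^((r + u)·T), (r + u) = 0.0913 + 0.0267 = 0.1180
F = 1028.98 · e^(0.1180 × 14/12) = 1028.98 × 1.14759296 = 1180.8502
Value of long forward = (F − K)·e^(−rT) = (1180.8502 − 1174.66) · e^(−0.0913·14/12)
= 6.1902 × 0.89896007 = 5.56

$5.56 per troy ounce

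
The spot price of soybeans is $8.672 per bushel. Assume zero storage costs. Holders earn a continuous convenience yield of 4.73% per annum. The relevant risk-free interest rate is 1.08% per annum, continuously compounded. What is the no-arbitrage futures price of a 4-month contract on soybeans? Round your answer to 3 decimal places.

$8.567 per bushel

Net carry = r + u − y = 0.0108 + 0.0000 − 0.0473 = -0.0365
F = S·e^((r+u−y)T) = 8.672 · e^(-0.0365 × 4/12) = 8.672 · e^-0.012167
= 8.672 × 0.987907 = $8.567 per bushel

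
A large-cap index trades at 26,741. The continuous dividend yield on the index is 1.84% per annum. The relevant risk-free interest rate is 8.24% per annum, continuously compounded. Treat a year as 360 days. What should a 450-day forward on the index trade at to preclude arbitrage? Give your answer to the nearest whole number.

F = S·e^((r − q)T) = 26741 · e^((0.0824 − 0.0184) × 450/360)
= 26741 · e^0.080000 = 26741 × 1.083287
F = 28,968

28,968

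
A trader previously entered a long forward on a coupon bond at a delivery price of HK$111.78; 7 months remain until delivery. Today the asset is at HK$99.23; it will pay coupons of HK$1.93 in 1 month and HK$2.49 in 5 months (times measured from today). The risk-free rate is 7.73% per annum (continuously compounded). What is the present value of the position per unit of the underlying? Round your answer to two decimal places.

-HK$11.95

PV(remaining coupons) I = 1.93·e^(−0.0773·1/12) + 2.49·e^(−0.0773·5/12) = 4.3287
Current forward F = (S − I)·e^(rT) = (99.23 − 4.3287)·e^(0.0773·7/12) = 94.9013 × 1.046124 = 99.2785
Value (long) = (F − K)·e^(−rT) = (99.2785 − 111.78) × 0.955910 = -11.9503
Value = -HK$11.95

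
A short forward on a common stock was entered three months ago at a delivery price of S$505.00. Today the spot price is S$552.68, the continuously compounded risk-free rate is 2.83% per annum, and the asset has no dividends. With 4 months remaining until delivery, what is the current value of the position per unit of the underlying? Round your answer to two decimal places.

-S$52.42

Current fair forward for the remaining 4 months: F = S·e^(r·T), r = 0.0283
F = 552.68 · e^(0.0283 × 4/12) = 552.68 × 1.009478 = 557.9183
Value of long forward = (F − K)·e^(−rT) = (557.9183 − 505.00) · e^(−0.0283·4/12)
= 52.9183 × 0.990611 = 52.42
Short position value = −(long value) = -S$52.42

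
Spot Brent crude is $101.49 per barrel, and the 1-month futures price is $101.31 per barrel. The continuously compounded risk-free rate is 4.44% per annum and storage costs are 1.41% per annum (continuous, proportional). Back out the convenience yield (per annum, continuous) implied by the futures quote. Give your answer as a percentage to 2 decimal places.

7.98%

F = S·e^((r+u−y)T) ⇒ (r+u−y) = ln(F/S)/T
ln(101.31/101.49) = -0.001775; /T ⇒ -0.021300
y = r + u − ln(F/S)/T = 0.0444 + 0.0141 + 0.021300 = 0.079800
y = 7.98%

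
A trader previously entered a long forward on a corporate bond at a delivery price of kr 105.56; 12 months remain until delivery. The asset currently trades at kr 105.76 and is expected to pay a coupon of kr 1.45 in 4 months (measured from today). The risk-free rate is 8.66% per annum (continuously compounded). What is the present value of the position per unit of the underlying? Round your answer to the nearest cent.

kr 7.55

PV(remaining coupons) I = 1.45·e^(−0.0866·4/12) = 1.4087
Current forward F = (S − I)·e^(rT) = (105.76 − 1.4087)·e^(0.0866·12/12) = 104.3513 × 1.090460 = 113.7909
Value (long) = (F − K)·e^(−rT) = (113.7909 − 105.56) × 0.917044 = 7.5481
Value = kr 7.55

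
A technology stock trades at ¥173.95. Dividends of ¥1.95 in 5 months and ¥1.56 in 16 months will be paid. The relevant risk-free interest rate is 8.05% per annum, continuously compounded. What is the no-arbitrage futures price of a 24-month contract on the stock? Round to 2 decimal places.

¥200.48

PV(dividends) I = 1.95·e^(−0.0805·5/12) + 1.56·e^(−0.0805·16/12)
I = 1.8857 + 1.4012 = 3.2869
F = (S − I)·e^(rT) = (173.95 − 3.2869) · e^(0.0805·24/12)
= 170.6631 · e^0.161000 = 170.6631 × 1.174685 = ¥200.48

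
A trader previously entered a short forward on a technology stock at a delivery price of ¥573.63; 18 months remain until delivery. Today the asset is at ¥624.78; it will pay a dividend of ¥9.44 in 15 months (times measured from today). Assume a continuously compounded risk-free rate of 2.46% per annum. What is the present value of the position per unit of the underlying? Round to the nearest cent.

-¥62.78

PV(remaining dividends) I = 9.44·e^(−0.0246·15/12) = 9.1541
Current forward F = (S − I)·e^(rT) = (624.78 − 9.1541)·e^(0.0246·18/12) = 615.6259 × 1.037589 = 638.7667
Value (long) = (F − K)·e^(−rT) = (638.7667 − 573.63) × 0.963773 = 62.7770
Short position value = −(long value) = -¥62.78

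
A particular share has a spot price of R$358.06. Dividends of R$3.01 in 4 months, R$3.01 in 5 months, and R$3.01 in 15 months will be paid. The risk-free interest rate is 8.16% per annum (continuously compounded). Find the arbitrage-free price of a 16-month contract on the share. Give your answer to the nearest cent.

R$389.67

PV(dividends) I = 3.01·e^(−0.0816·4/12) + 3.01·e^(−0.0816·5/12) + 3.01·e^(−0.0816·15/12)
I = 2.9292 + 2.9094 + 2.7181 = 8.5567
F = (S − I)·e^(rT) = (358.06 − 8.5567) · e^(0.0816·16/12)
= 349.5033 · e^0.108800 = 349.5033 × 1.114939 = R$389.67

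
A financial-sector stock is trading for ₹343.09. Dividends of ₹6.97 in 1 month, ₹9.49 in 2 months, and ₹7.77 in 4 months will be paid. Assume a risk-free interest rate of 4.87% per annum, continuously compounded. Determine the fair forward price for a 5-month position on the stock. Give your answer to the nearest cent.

₹325.63

PV(dividends) I = 6.97·e^(−0.0487·1/12) + 9.49·e^(−0.0487·2/12) + 7.77·e^(−0.0487·4/12)
I = 6.9418 + 9.4133 + 7.6449 = 24.0000
F = (S − I)·e^(rT) = (343.09 − 24.0000) · e^(0.0487·5/12)
= 319.0900 · e^0.020292 = 319.0900 × 1.020499 = ₹325.63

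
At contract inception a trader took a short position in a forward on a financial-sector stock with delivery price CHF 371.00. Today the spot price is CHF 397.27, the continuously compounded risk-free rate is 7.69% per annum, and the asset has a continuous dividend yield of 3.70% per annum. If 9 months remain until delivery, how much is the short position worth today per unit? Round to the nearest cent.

-CHF 36.19

Current fair forward for the remaining 9 months: F = S·e^((r − q)·T), (r − q) = 0.0769 − 0.0370 = 0.0399
F = 397.27 · e^(0.0399 × 9/12) = 397.27 × 1.030377 = 409.3379
Value of long forward = (F − K)·e^(−rT) = (409.3379 − 371.00) · e^(−0.0769·9/12)
= 38.3379 × 0.943957 = 36.19
Short position value = −(long value) = -CHF 36.19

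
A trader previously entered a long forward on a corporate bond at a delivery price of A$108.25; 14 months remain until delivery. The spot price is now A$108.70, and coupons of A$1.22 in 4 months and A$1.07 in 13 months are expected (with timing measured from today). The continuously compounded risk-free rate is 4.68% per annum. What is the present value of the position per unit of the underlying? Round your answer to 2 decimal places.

A$3.98

PV(remaining coupons) I = 1.22·e^(−0.0468·4/12) + 1.07·e^(−0.0468·13/12) = 2.2182
Current forward F = (S − I)·e^(rT) = (108.70 − 2.2182)·e^(0.0468·14/12) = 106.4818 × 1.056118 = 112.4573
Value (long) = (F − K)·e^(−rT) = (112.4573 − 108.25) × 0.946864 = 3.9837
Value = A$3.98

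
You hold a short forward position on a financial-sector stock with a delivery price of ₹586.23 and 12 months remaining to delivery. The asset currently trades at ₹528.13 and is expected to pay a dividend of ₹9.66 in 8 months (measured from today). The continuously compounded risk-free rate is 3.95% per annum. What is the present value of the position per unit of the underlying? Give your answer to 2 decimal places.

₹44.80

PV(remaining dividends) I = 9.66·e^(−0.0395·8/12) = 9.4089
Current forward F = (S − I)·e^(rT) = (528.13 − 9.4089)·e^(0.0395·12/12) = 518.7211 × 1.040290 = 539.6204
Value (long) = (F − K)·e^(−rT) = (539.6204 − 586.23) × 0.961270 = -44.8044
Short position value = −(long value) = ₹44.80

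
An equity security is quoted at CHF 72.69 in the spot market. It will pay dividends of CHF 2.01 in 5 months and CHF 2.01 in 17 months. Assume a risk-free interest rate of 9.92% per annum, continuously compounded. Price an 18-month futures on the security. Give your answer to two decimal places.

PV(dividends) I = 2.01·e^(−0.0992·5/12) + 2.01·e^(−0.0992·17/12)
I = 1.9286 + 1.7465 = 3.6751
F = (S − I)·e^(rT) = (72.69 − 3.6751) · e^(0.0992·18/12)
= 69.0149 · e^0.148800 = 69.0149 × 1.160441 = CHF 80.09

CHF 80.09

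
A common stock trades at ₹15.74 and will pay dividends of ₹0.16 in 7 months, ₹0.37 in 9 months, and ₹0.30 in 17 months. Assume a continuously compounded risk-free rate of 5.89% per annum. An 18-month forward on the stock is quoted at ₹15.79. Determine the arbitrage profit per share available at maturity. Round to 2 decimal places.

₹0.55 per share

PV(dividends) I = 0.16·e^(−0.0589·7/12) + 0.37·e^(−0.0589·9/12) + 0.30·e^(−0.0589·17/12) = 0.7846
Fair forward F* = (S − I)·e^(rT) = (15.74 − 0.7846)·e^0.088350 = 14.9554 × 1.092370 = 16.3368
Market ₹15.79 < fair 16.3368: forward underpriced → reverse cash-and-carry (short the stock, invest proceeds at r, pay the dividends, go long the forward).
Profit at T = |F_mkt − F*| = |15.79 − 16.3368| = ₹0.55 per share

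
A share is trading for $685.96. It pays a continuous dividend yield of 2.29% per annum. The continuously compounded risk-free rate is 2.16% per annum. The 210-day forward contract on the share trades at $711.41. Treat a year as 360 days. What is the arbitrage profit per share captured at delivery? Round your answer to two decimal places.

Fair forward: F* = S·e^(carry·T), with carry = (r − q) = 0.0216 − 0.0229 = -0.0013
F* = 685.96 · e^(-0.0013 × 210/360) = 685.96 · e^-0.000758 = 685.96 × 0.999242 = $685.4400
Market $711.41 > fair $685.4400: forward overpriced → cash-and-carry (buy spot, short the forward).
At maturity, profit = |F_mkt − F*| = |711.41 − 685.4400| = $25.97 per share

$25.97 per share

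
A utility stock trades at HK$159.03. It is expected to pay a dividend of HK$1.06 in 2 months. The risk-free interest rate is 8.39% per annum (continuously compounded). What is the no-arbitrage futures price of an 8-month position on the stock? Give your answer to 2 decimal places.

HK$167.07

PV(dividends) I = 1.06·e^(−0.0839·2/12)
I = 1.0453
F = (S − I)·e^(rT) = (159.03 − 1.0453) · e^(0.0839·8/12)
= 157.9847 · e^0.055933 = 157.9847 × 1.057527 = HK$167.07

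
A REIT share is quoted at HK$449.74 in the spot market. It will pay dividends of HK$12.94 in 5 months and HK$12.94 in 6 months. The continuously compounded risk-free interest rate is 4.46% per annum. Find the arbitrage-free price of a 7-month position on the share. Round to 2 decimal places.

HK$435.57

PV(dividends) I = 12.94·e^(−0.0446·5/12) + 12.94·e^(−0.0446·6/12)
I = 12.7018 + 12.6546 = 25.3564
F = (S − I)·e^(rT) = (449.74 − 25.3564) · e^(0.0446·7/12)
= 424.3836 · e^0.026017 = 424.3836 × 1.026358 = HK$435.57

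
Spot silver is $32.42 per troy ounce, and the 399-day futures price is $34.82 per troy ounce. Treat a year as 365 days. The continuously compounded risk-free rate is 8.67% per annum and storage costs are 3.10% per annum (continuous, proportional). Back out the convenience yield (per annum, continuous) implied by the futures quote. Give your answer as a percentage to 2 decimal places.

F = S·e^((r+u−y)T) ⇒ (r+u−y) = ln(F/S)/T
ln(34.82/32.42) = 0.071416; /T ⇒ 0.065330
y = r + u − ln(F/S)/T = 0.0867 + 0.0310 − 0.065330 = 0.052370
y = 5.24%

5.24%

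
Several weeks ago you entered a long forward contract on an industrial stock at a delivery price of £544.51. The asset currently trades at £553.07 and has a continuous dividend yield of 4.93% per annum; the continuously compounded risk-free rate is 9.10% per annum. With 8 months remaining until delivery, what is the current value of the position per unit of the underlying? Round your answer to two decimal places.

Current fair forward for the remaining 8 months: F = S·e^((r − q)·T), (r − q) = 0.0910 − 0.0493 = 0.0417
F = 553.07 · e^(0.0417 × 8/12) = 553.07 × 1.028190 = 568.6610
Value of long forward = (F − K)·e^(−rT) = (568.6610 − 544.51) · e^(−0.0910·8/12)
= 24.1510 × 0.941137 = 22.73

£22.73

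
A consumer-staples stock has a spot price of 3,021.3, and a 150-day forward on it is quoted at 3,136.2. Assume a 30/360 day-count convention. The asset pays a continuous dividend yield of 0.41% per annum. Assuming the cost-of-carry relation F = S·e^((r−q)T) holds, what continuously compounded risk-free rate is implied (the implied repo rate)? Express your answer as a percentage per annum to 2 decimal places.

9.37%

From F = S·e^((r−q)T): (r − q) = ln(F/S)/T
ln(3136.2/3021.3) = ln(1.038030) = 0.037325
(r − q) = 0.037325 / (150/360) = 0.089580
r = ln(F/S)/T + q = 0.089580 + 0.0041 = 0.093680
r = 9.37%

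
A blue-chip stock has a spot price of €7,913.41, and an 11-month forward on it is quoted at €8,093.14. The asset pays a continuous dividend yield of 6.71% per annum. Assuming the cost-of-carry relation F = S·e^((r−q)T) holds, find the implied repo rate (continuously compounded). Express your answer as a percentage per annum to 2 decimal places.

9.16%

From F = S·e^((r−q)T): (r − q) = ln(F/S)/T
ln(8093.14/7913.41) = ln(1.022712) = 0.022458
(r − q) = 0.022458 / (11/12) = 0.024500
r = ln(F/S)/T + q = 0.024500 + 0.0671 = 0.091600
r = 9.16%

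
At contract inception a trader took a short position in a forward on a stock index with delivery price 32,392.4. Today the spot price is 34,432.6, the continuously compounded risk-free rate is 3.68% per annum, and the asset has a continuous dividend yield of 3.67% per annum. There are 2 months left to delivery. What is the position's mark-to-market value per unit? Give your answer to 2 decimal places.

-2028.30

Current fair forward for the remaining 2 months: F = S·e^((r − q)·T), (r − q) = 0.0368 − 0.0367 = 0.0001
F = 34432.6 · e^(0.0001 × 2/12) = 34432.6 × 1.00001667 = 34433.1740
Value of long forward = (F − K)·e^(−rT) = (34433.1740 − 32392.4) · e^(−0.0368·2/12)
= 2040.7740 × 0.99388544 = 2028.30
Short position value = −(long value) = -2028.30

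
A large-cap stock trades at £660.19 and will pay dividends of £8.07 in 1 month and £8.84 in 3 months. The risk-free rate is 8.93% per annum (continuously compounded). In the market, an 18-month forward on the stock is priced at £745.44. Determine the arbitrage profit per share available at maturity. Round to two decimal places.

£9.66 per share

PV(dividends) I = 8.07·e^(−0.0893·1/12) + 8.84·e^(−0.0893·3/12) = 16.6550
Fair forward F* = (S − I)·e^(rT) = (660.19 − 16.6550)·e^0.133950 = 643.5350 × 1.143336 = 735.7767
Market £745.44 > fair 735.7767: forward overpriced → cash-and-carry (borrow at r, buy the stock and collect the dividends, short the forward).
Profit at T = |F_mkt − F*| = |745.44 − 735.7767| = £9.66 per share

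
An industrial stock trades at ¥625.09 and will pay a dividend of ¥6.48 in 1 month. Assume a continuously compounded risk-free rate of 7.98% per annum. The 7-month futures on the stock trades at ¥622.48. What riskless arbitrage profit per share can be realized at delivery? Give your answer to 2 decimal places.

PV(dividends) I = 6.48·e^(−0.0798·1/12) = 6.4371
Fair futures F* = (S − I)·e^(rT) = (625.09 − 6.4371)·e^0.046550 = 618.6529 × 1.047650 = 648.1317
Market ¥622.48 < fair 648.1317: forward underpriced → reverse cash-and-carry (short the stock, invest proceeds at r, pay the dividends, go long the forward).
Profit at T = |F_mkt − F*| = |622.48 − 648.1317| = ¥25.65 per share

¥25.65 per share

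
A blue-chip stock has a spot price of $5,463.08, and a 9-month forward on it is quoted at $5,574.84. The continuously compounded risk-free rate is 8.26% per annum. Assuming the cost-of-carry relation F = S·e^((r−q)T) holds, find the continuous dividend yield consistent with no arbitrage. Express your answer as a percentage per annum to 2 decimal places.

5.56%

From F = S·e^((r−q)T): (r − q) = ln(F/S)/T
ln(5574.84/5463.08) = ln(1.020457) = 0.020251
(r − q) = 0.020251 / (9/12) = 0.027001
q = r − ln(F/S)/T = 0.0826 − 0.027001 = 0.055599
q = 5.56%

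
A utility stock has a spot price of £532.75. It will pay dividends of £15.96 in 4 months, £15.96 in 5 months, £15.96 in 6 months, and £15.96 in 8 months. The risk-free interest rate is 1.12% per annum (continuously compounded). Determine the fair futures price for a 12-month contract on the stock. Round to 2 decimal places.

£474.54

PV(dividends) I = 15.96·e^(−0.0112·4/12) + 15.96·e^(−0.0112·5/12) + 15.96·e^(−0.0112·6/12) + 15.96·e^(−0.0112·8/12)
I = 15.9005 + 15.8857 + 15.8709 + 15.8413 = 63.4984
F = (S − I)·e^(rT) = (532.75 − 63.4984) · e^(0.0112·12/12)
= 469.2516 · e^0.011200 = 469.2516 × 1.011263 = £474.54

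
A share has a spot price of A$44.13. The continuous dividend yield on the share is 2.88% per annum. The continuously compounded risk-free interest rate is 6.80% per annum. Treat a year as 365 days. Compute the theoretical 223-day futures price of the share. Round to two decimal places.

F = S·e^((r − q)T) = 44.13 · e^((0.0680 − 0.0288) × 223/365)
= 44.13 · e^0.023950 = 44.13 × 1.024239
F = A$45.20

A$45.20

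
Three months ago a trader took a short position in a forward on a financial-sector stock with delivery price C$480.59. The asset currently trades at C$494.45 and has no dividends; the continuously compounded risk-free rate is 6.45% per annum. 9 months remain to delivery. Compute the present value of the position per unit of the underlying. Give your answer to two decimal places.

Current fair forward for the remaining 9 months: F = S·e^(r·T), r = 0.0645
F = 494.45 · e^(0.0645 × 9/12) = 494.45 × 1.049564 = 518.9569
Value of long forward = (F − K)·e^(−rT) = (518.9569 − 480.59) · e^(−0.0645·9/12)
= 38.3669 × 0.952776 = 36.56
Short position value = −(long value) = -C$36.56

-C$36.56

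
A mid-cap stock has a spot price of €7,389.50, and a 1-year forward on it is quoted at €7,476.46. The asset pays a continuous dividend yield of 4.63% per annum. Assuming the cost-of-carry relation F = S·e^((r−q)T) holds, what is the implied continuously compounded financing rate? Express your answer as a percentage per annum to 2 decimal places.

5.80%

From F = S·e^((r−q)T): (r − q) = ln(F/S)/T
ln(7476.46/7389.50) = ln(1.011768) = 0.011699
(r − q) = 0.011699 / (1) = 0.011699
r = ln(F/S)/T + q = 0.011699 + 0.0463 = 0.057999
r = 5.80%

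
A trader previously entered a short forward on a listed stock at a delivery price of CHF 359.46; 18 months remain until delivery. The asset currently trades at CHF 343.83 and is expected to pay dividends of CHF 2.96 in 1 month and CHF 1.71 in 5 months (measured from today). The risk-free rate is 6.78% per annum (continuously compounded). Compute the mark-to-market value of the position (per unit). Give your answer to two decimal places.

PV(remaining dividends) I = 2.96·e^(−0.0678·1/12) + 1.71·e^(−0.0678·5/12) = 4.6057
Current forward F = (S − I)·e^(rT) = (343.83 − 4.6057)·e^(0.0678·18/12) = 339.2243 × 1.107051 = 375.5386
Value (long) = (F − K)·e^(−rT) = (375.5386 − 359.46) × 0.903301 = 14.5238
Short position value = −(long value) = -CHF 14.52

-CHF 14.52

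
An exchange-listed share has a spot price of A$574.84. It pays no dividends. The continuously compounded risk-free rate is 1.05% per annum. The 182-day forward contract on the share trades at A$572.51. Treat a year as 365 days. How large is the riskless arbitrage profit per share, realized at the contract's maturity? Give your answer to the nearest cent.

A$5.35 per share

Fair forward: F* = S·e^(carry·T), with carry = r = 0.0105
F* = 574.84 · e^(0.0105 × 182/365) = 574.84 · e^0.005236 = 574.84 × 1.005250 = A$577.8579
Market A$572.51 < fair A$577.8579: forward underpriced → reverse cash-and-carry (short spot, go long the forward).
At maturity, profit = |F_mkt − F*| = |572.51 − 577.8579| = A$5.35 per share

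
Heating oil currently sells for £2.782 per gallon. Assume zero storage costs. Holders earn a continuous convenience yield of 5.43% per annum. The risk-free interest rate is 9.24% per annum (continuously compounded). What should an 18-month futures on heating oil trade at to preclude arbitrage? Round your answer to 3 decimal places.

£2.946 per gallon

Net carry = r + u − y = 0.0924 + 0.0000 − 0.0543 = 0.0381
F = S·e^((r+u−y)T) = 2.782 · e^(0.0381 × 18/12) = 2.782 · e^0.057150
= 2.782 × 1.058815 = £2.946 per gallon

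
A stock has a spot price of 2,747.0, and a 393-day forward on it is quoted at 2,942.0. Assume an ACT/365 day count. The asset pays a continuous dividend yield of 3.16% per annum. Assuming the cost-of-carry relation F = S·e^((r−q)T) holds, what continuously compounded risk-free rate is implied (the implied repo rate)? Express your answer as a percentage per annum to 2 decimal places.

9.53%

From F = S·e^((r−q)T): (r − q) = ln(F/S)/T
ln(2942.0/2747.0) = ln(1.070987) = 0.068581
(r − q) = 0.068581 / (393/365) = 0.063695
r = ln(F/S)/T + q = 0.063695 + 0.0316 = 0.095295
r = 9.53%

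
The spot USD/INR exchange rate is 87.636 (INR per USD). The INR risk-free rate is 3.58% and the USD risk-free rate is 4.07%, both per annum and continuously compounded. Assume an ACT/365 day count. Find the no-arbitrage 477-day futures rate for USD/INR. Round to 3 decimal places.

87.077

F = S·e^((r_INR − r_USD)T) = 87.636 · e^((0.0358 − 0.0407) × 477/365)
= 87.636 · e^-0.006404 = 87.636 × 0.993616
F = 87.077 INR per USD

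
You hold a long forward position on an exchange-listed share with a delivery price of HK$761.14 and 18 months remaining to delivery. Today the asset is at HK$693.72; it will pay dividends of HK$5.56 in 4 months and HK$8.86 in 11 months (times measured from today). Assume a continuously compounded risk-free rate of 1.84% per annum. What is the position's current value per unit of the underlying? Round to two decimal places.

-HK$60.94

PV(remaining dividends) I = 5.56·e^(−0.0184·4/12) + 8.86·e^(−0.0184·11/12) = 14.2378
Current forward F = (S − I)·e^(rT) = (693.72 − 14.2378)·e^(0.0184·18/12) = 679.4822 × 1.027984 = 698.4968
Value (long) = (F − K)·e^(−rT) = (698.4968 − 761.14) × 0.972777 = -60.9379
Value = -HK$60.94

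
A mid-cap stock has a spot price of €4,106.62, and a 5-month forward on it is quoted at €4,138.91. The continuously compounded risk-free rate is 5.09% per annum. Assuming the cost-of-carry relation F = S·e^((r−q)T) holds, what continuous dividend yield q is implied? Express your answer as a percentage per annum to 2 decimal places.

From F = S·e^((r−q)T): (r − q) = ln(F/S)/T
ln(4138.91/4106.62) = ln(1.007863) = 0.007832
(r − q) = 0.007832 / (5/12) = 0.018797
q = r − ln(F/S)/T = 0.0509 − 0.018797 = 0.032103
q = 3.21%

3.21%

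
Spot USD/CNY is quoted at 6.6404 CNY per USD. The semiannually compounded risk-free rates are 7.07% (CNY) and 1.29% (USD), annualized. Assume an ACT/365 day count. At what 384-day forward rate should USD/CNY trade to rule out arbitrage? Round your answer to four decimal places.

By covered interest parity, F = S · (1+r_CNY/2)^(2T) / (1+r_USD/2)^(2T)
= 6.6404 × 1.075834 / 1.013620 = 6.6404 × 1.061378
F = 7.0480 CNY per USD

7.0480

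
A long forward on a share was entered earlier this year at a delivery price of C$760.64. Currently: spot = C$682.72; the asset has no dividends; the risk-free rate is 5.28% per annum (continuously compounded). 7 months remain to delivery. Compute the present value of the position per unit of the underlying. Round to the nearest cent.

-C$54.85

Current fair forward for the remaining 7 months: F = S·e^(r·T), r = 0.0528
F = 682.72 · e^(0.0528 × 7/12) = 682.72 × 1.031279 = 704.0748
Value of long forward = (F − K)·e^(−rT) = (704.0748 − 760.64) · e^(−0.0528·7/12)
= -56.5652 × 0.969669 = -54.85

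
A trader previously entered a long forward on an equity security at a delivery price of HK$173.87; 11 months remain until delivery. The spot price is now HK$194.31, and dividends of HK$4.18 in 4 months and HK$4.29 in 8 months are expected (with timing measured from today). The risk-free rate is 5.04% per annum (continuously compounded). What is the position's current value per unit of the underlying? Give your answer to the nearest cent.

HK$20.03

PV(remaining dividends) I = 4.18·e^(−0.0504·4/12) + 4.29·e^(−0.0504·8/12) = 8.2586
Current forward F = (S − I)·e^(rT) = (194.31 − 8.2586)·e^(0.0504·11/12) = 186.0514 × 1.047284 = 194.8487
Value (long) = (F − K)·e^(−rT) = (194.8487 − 173.87) × 0.954851 = 20.0315
Value = HK$20.03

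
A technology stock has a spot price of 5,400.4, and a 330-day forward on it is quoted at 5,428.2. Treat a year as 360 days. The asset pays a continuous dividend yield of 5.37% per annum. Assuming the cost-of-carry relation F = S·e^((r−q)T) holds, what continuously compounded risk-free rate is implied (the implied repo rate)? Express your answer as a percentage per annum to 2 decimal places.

From F = S·e^((r−q)T): (r − q) = ln(F/S)/T
ln(5428.2/5400.4) = ln(1.005148) = 0.005135
(r − q) = 0.005135 / (330/360) = 0.005602
r = ln(F/S)/T + q = 0.005602 + 0.0537 = 0.059302
r = 5.93%

5.93%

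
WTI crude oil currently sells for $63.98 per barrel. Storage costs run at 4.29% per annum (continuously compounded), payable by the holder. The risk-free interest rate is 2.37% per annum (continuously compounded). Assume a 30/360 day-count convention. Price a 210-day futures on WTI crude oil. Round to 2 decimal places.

$66.51 per barrel

Net carry = r + u − y = 0.0237 + 0.0429 − 0.0000 = 0.0666
F = S·e^((r+u−y)T) = 63.98 · e^(0.0666 × 210/360) = 63.98 · e^0.038850
= 63.98 × 1.039615 = $66.51 per barrel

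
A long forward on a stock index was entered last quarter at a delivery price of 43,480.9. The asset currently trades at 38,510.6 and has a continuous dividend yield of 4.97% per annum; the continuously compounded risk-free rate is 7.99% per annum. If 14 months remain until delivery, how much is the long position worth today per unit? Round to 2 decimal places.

Current fair forward for the remaining 14 months: F = S·e^((r − q)·T), (r − q) = 0.0799 − 0.0497 = 0.0302
F = 38510.6 · e^(0.0302 × 14/12) = 38510.6 × 1.03586138 = 39891.6433
Value of long forward = (F − K)·e^(−rT) = (39891.6433 − 43480.9) · e^(−0.0799·14/12)
= -3589.2567 × 0.91099610 = -3269.80

-3269.80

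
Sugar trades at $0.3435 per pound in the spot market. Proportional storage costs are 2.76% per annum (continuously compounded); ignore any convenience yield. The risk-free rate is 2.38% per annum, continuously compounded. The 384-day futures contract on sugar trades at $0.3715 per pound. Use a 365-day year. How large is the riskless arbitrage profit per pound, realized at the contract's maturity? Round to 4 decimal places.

Fair futures: F* = S·e^(carry·T), with carry = (r + u) = 0.0238 + 0.0276 = 0.0514
F* = 0.3435 · e^(0.0514 × 384/365) = 0.3435 · e^0.054076 = 0.3435 × 1.055565 = $0.3626
Market $0.3715 > fair $0.3626: forward overpriced → cash-and-carry (buy spot, short the forward).
At maturity, profit = |F_mkt − F*| = |0.3715 − 0.3626| = $0.0089 per pound

$0.0089 per pound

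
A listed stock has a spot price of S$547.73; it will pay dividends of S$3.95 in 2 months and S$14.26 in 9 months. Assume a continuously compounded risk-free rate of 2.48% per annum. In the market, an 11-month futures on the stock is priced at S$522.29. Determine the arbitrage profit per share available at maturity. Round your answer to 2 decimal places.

S$19.69 per share

PV(dividends) I = 3.95·e^(−0.0248·2/12) + 14.26·e^(−0.0248·9/12) = 17.9309
Fair futures F* = (S − I)·e^(rT) = (547.73 − 17.9309)·e^0.022733 = 529.7991 × 1.022993 = 541.9808
Market S$522.29 < fair 541.9808: forward underpriced → reverse cash-and-carry (short the stock, invest proceeds at r, pay the dividends, go long the forward).
Profit at T = |F_mkt − F*| = |522.29 − 541.9808| = S$19.69 per share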